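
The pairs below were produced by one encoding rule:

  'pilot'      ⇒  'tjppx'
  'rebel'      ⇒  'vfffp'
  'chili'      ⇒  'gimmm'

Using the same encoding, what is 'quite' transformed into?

Shifts by position in pilot: pos 0: p→t (+4), pos 1: i→j (+1), pos 2: l→p (+4), pos 3: o→p (+1) — repeating every 2. It's a Vigenère-style cipher with numeric key [4,1]: position i shifts by key[i mod 2].
On quite: q+4=u, u+1=v, i+4=m, t+1=u, e+4=i.

uvmui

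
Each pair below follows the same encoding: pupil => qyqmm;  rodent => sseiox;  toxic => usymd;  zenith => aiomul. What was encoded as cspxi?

Shifts by position in pupil: pos 0: p→q (+1), pos 1: u→y (+4), pos 2: p→q (+1), pos 3: i→m (+4) — repeating every 2. It's a Vigenère-style cipher with numeric key [1,4]: position i shifts by key[i mod 2].
Reversing it on cspxi: c−1=b, s−4=o, p−1=o, x−4=t, i−1=h.

booth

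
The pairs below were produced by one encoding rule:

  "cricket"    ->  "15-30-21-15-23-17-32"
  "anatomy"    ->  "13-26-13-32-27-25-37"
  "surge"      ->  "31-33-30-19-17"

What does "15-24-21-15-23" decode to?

Letters become their 1-based position plus 12 (so a→13, b→14, …).
Reversing it on 15-24-21-15-23: 15→(15−12)÷1=3=c, 24→(24−12)÷1=12=l, 21→(21−12)÷1=9=i, 15→(15−12)÷1=3=c, 23→(23−12)÷1=11=k.

click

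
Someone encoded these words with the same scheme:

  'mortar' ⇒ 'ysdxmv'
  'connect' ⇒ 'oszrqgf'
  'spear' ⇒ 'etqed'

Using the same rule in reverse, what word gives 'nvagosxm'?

broccoli

Shifts by position in mortar: pos 0: m→y (+12), pos 1: o→s (+4), pos 2: r→d (+12), pos 3: t→x (+4) — repeating every 2. It's a Vigenère-style cipher with numeric key [12,4]: position i shifts by key[i mod 2].
Decoding nvagosxm: n−12=b, v−4=r, a−12=o, g−4=c, o−12=c, s−4=o, x−12=l, m−4=i.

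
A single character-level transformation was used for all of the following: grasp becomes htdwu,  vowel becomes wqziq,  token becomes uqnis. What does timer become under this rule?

ukpiw

Letter i (0-indexed) is shifted by i+1, so successive shifts are 1, 2, 3, ….
On timer: t+1=u, i+2=k, m+3=p, e+4=i, r+5=w.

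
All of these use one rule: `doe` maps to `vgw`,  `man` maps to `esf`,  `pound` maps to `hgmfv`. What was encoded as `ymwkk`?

guess

Compare letters: d→v is +18, o→g is +18, e→w is +18 — a constant shift. This is a Caesar cipher with shift 18.
Decoding ymwkk: y−18=g, m−18=u, w−18=e, k−18=s, k−18=s.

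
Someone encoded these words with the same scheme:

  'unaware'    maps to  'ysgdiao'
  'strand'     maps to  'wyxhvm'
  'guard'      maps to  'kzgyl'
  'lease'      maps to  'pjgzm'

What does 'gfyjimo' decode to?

Each letter shifts forward by (position + 4), i.e. 4, 5, 6, … — the shift grows by one for each successive letter.
Reversing it on gfyjimo: g−4=c, f−5=a, y−6=s, j−7=c, i−8=a, m−9=d, o−10=e.

cascade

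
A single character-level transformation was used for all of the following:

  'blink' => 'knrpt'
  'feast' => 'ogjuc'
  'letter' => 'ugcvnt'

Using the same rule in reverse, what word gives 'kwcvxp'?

button

It's a Vigenère-style cipher with numeric key [9,2]: position i shifts by key[i mod 2].
Reversing it on kwcvxp: k−9=b, w−2=u, c−9=t, v−2=t, x−9=o, p−2=n.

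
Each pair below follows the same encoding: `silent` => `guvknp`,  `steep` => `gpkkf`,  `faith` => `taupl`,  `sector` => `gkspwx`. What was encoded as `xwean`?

This is an affine cipher: with a=0,…,z=25, each position x becomes (9x+0) mod 26.
Undoing it on xwean: x(23)→3·(23−0)≡17=r; w(22)→3·(22−0)≡14=o; e(4)→3·(4−0)≡12=m; a(0)→3·(0−0)≡0=a; n(13)→3·(13−0)≡13=n (all mod 26).

roman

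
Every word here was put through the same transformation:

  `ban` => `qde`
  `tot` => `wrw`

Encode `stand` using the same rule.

The output letters match the input read backwards, each shifted +3: ban reversed is nab. Read the word backwards and shift each letter +3.
On stand: reverse → dnats; then shift: d+3=g, n+3=q, a+3=d, t+3=w, s+3=v.

gqdwv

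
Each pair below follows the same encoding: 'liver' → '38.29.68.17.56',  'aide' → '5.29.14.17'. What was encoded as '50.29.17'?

pie

Each letter becomes 3×(its alphabet position, a=1..z=26) + 2.
Decoding 50.29.17: 50→(50−2)÷3=16=p, 29→(29−2)÷3=9=i, 17→(17−2)÷3=5=e.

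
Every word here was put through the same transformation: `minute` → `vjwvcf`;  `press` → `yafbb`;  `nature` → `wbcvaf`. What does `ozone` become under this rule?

pipwf

The rule splits by letter class: vowels +1, consonants +9.
Applying it to ozone: o(vowel)+1=p, z(cons)+9=i, o(vowel)+1=p, n(cons)+9=w, e(vowel)+1=f.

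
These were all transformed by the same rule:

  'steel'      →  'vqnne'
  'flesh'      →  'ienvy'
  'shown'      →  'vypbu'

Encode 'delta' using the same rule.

sneqh

This is an affine cipher: with a=0,…,z=25, each position x becomes (21x+7) mod 26.
On delta: d(3)→21·3+7≡18=s; e(4)→21·4+7≡13=n; l(11)→21·11+7≡4=e; t(19)→21·19+7≡16=q; a(0)→21·0+7≡7=h (all mod 26).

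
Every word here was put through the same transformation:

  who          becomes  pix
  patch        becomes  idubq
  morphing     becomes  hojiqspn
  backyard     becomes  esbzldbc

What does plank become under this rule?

lobmq

The output letters match the input read backwards, each shifted +1: who reversed is ohw. Two steps: reverse the string, then apply a Caesar shift of +1.
Applying it to plank: reverse → knalp; then shift: k+1=l, n+1=o, a+1=b, l+1=m, p+1=q.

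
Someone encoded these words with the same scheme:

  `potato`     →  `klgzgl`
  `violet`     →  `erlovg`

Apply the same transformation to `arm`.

Each pair mirrors across the alphabet (p↔k, o↔l, t↔g): positions sum to 25. Letters are reflected about the middle of the alphabet (position → 25−position): Atbash.
On arm: a↔z, r↔i, m↔n.

zin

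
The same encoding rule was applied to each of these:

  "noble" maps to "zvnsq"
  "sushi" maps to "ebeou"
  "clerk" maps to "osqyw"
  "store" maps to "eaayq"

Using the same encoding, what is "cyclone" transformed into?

ofosauq

Shifts by position in noble: pos 0: n→z (+12), pos 1: o→v (+7), pos 2: b→n (+12), pos 3: l→s (+7) — repeating every 2. A repeating key of period 2 is used — shifts +12, +7 over and over.
Applying it to cyclone: c+12=o, y+7=f, c+12=o, l+7=s, o+12=a, n+7=u, e+12=q.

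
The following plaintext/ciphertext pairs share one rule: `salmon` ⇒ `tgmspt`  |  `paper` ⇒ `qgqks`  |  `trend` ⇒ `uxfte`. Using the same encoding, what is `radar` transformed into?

Shifts by position in salmon: pos 0: s→t (+1), pos 1: a→g (+6), pos 2: l→m (+1), pos 3: m→s (+6) — repeating every 2. It's a Vigenère-style cipher with numeric key [1,6]: position i shifts by key[i mod 2].
On radar: r+1=s, a+6=g, d+1=e, a+6=g, r+1=s.

sgegs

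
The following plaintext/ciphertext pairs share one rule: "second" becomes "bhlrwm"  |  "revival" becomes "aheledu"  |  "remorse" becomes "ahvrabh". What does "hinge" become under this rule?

qlwph

The shift depends on letter class: consonant s→b is +9, but vowel e→h is +3. Vowels shift forward by 3 and consonants shift forward by 9.
For hinge: h(cons)+9=q, i(vowel)+3=l, n(cons)+9=w, g(cons)+9=p, e(vowel)+3=h.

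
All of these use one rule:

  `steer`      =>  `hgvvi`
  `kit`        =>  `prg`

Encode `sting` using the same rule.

This is the alphabet-reversal cipher (Atbash): a becomes z, b becomes y, etc.
For sting: s↔h, t↔g, i↔r, n↔m, g↔t.

hgrmt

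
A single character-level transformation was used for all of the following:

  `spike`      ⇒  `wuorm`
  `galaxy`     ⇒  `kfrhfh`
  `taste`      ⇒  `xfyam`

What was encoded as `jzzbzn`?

future

In spike: s→w is +4, p→u is +5, i→o is +6, k→r is +7 — the shift increases by 1 each position. Each letter shifts forward by (position + 4), i.e. 4, 5, 6, … — the shift grows by one for each successive letter.
Decoding jzzbzn: j−4=f, z−5=u, z−6=t, b−7=u, z−8=r, n−9=e.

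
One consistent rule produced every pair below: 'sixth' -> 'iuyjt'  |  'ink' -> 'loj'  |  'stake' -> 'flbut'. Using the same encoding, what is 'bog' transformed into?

The output letters match the input read backwards, each shifted +1: sixth reversed is htxis. Read the word backwards and shift each letter +1.
Applying it to bog: reverse → gob; then shift: g+1=h, o+1=p, b+1=c.

hpc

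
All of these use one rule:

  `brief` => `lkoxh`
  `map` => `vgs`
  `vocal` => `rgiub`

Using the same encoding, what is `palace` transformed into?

The word is reversed, then every letter is shifted forward by 6.
Applying it to palace: reverse → ecalap; then shift: e+6=k, c+6=i, a+6=g, l+6=r, a+6=g, p+6=v.

kigrgv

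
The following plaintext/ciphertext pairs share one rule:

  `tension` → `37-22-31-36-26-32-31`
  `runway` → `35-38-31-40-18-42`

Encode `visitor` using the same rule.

t is letter #20 and maps to 37: an offset of 17. Each letter is replaced by its alphabet position (a=1..z=26) + 17.
For visitor: v=22→39, i=9→26, s=19→36, i=9→26, t=20→37, o=15→32, r=18→35.

39-26-36-26-37-32-35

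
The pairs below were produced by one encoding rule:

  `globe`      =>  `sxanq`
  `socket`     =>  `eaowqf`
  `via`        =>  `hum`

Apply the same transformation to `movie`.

yahuq

This is a Caesar cipher with shift 12.
On movie: m+12=y, o+12=a, v+12=h, i+12=u, e+12=q.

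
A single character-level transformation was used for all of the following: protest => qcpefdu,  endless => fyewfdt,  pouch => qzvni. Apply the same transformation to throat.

usszbe

Shifts by position in protest: pos 0: p→q (+1), pos 1: r→c (+11), pos 2: o→p (+1), pos 3: t→e (+11) — repeating every 2. It's a Vigenère-style cipher with numeric key [1,11]: position i shifts by key[i mod 2].
For throat: t+1=u, h+11=s, r+1=s, o+11=z, a+1=b, t+11=e.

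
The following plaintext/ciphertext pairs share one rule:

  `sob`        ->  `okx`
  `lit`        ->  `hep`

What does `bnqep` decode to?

Compare letters: s→o is +22, o→k is +22, b→x is +22 — a constant shift. Each letter is shifted forward by 22 in the alphabet (a Caesar shift of +22).
Reversing it on bnqep: b−22=f, n−22=r, q−22=u, e−22=i, p−22=t.

fruit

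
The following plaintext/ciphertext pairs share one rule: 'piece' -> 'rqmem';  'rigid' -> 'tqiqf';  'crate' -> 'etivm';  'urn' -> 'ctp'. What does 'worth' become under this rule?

Two shifts are in play — +8 for a/e/i/o/u, +2 for every other letter.
Applying it to worth: w(cons)+2=y, o(vowel)+8=w, r(cons)+2=t, t(cons)+2=v, h(cons)+2=j.

ywtvj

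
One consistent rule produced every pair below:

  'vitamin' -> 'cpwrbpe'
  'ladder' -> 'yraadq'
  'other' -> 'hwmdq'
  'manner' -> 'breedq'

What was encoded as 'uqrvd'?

brake

This is an affine cipher: with a=0,…,z=25, each position x becomes (3x+17) mod 26.
Reversing it on uqrvd: u(20)→9·(20−17)≡1=b; q(16)→9·(16−17)≡17=r; r(17)→9·(17−17)≡0=a; v(21)→9·(21−17)≡10=k; d(3)→9·(3−17)≡4=e (all mod 26).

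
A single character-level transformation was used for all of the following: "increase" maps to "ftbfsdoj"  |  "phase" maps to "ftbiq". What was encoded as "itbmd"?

clash

The output letters match the input read backwards, each shifted +1: increase reversed is esaercni. Read the word backwards and shift each letter +1.
Undoing it on itbmd: shift back: i−1=h, t−1=s, b−1=a, m−1=l, d−1=c → hsalc; then reverse → clash.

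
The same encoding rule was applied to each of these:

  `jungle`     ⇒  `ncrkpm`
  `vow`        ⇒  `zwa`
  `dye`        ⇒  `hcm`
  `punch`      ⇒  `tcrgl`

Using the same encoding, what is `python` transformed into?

The shift depends on letter class: consonant j→n is +4, but vowel u→c is +8. The rule splits by letter class: vowels +8, consonants +4.
On python: p(cons)+4=t, y(cons)+4=c, t(cons)+4=x, h(cons)+4=l, o(vowel)+8=w, n(cons)+4=r.

tcxlwr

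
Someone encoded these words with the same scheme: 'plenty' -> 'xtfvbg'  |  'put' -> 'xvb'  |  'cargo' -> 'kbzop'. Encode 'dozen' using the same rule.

The shift depends on letter class: consonant p→x is +8, but vowel e→f is +1. Two shifts are in play — +1 for a/e/i/o/u, +8 for every other letter.
For dozen: d(cons)+8=l, o(vowel)+1=p, z(cons)+8=h, e(vowel)+1=f, n(cons)+8=v.

lphfv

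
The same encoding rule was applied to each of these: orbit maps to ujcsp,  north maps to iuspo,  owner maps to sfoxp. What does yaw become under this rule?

xbz

Two steps: reverse the string, then apply a Caesar shift of +1.
On yaw: reverse → way; then shift: w+1=x, a+1=b, y+1=z.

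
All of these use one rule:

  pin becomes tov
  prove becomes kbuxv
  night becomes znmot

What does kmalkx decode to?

refuge

The output letters match the input read backwards, each shifted +6: pin reversed is nip. The word is reversed, then every letter is shifted forward by 6.
Undoing it on kmalkx: shift back: k−6=e, m−6=g, a−6=u, l−6=f, k−6=e, x−6=r → egufer; then reverse → refuge.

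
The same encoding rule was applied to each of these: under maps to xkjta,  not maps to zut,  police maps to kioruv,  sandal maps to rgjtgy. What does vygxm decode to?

Read the word backwards and shift each letter +6.
Decoding vygxm: shift back: v−6=p, y−6=s, g−6=a, x−6=r, m−6=g → psarg; then reverse → grasp.

grasp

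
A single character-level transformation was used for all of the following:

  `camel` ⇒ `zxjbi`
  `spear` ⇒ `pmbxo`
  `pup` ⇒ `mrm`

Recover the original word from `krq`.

Compare letters: c→z is +23, a→x is +23, m→j is +23 — a constant shift. Each letter is shifted forward by 23 in the alphabet (a Caesar shift of +23).
Undoing it on krq: k−23=n, r−23=u, q−23=t.

nut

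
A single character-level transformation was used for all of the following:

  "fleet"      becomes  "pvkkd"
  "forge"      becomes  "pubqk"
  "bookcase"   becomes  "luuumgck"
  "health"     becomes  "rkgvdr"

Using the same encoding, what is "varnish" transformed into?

The rule splits by letter class: vowels +6, consonants +10.
For varnish: v(cons)+10=f, a(vowel)+6=g, r(cons)+10=b, n(cons)+10=x, i(vowel)+6=o, s(cons)+10=c, h(cons)+10=r.

fgbxocr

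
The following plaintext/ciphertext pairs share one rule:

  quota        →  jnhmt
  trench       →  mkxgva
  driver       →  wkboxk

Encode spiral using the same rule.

Compare letters: q→j is +19, u→n is +19, o→h is +19 — a constant shift. Every letter moves 19 places later in the alphabet, wrapping around z→a.
On spiral: s+19=l, p+19=i, i+19=b, r+19=k, a+19=t, l+19=e.

libkte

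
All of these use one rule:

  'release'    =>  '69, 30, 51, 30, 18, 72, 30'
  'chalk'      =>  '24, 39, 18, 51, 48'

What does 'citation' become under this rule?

24, 42, 75, 18, 75, 42, 60, 57

r(#18)→69 and e(#5)→30: differences scale by 3, so n = 3·pos + 15. Each letter becomes 3×(its alphabet position, a=1..z=26) + 15.
For citation: c=3→24, i=9→42, t=20→75, a=1→18, t=20→75, i=9→42, o=15→60, n=14→57.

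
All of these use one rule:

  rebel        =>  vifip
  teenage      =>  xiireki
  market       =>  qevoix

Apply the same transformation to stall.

This is a Caesar cipher with shift 4.
On stall: s+4=w, t+4=x, a+4=e, l+4=p, l+4=p.

wxepp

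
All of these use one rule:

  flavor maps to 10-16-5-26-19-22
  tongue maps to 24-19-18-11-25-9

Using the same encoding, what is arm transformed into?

f is letter #6 and maps to 10: an offset of 4. Each letter is replaced by its alphabet position (a=1..z=26) + 4.
On arm: a=1→5, r=18→22, m=13→17.

5-22-17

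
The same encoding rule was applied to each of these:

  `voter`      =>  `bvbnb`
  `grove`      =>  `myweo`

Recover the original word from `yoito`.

Letter i (0-indexed) is shifted by i+6, so successive shifts are 6, 7, 8, ….
Reversing it on yoito: y−6=s, o−7=h, i−8=a, t−9=k, o−10=e.

shake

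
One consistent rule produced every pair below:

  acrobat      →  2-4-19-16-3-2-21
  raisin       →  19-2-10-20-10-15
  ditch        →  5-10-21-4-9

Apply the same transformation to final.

7-10-15-2-13

a is letter #1 and maps to 2: an offset of 1. Letters become their 1-based position plus 1 (so a→2, b→3, …).
For final: f=6→7, i=9→10, n=14→15, a=1→2, l=12→13.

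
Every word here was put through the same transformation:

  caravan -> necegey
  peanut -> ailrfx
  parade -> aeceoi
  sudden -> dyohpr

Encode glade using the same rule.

rplhp

It's a Vigenère-style cipher with numeric key [11,4]: position i shifts by key[i mod 2].
Applying it to glade: g+11=r, l+4=p, a+11=l, d+4=h, e+11=p.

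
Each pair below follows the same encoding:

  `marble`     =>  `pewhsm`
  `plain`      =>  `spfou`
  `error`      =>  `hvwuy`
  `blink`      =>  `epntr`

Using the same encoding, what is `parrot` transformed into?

In marble: m→p is +3, a→e is +4, r→w is +5, b→h is +6 — the shift increases by 1 each position. Each letter shifts forward by (position + 3), i.e. 3, 4, 5, … — the shift grows by one for each successive letter.
On parrot: p+3=s, a+4=e, r+5=w, r+6=x, o+7=v, t+8=b.

sewxvb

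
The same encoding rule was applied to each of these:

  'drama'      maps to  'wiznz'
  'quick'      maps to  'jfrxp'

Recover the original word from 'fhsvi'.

Letters are reflected about the middle of the alphabet (position → 25−position): Atbash.
Decoding fhsvi: f↔u, h↔s, s↔h, v↔e, i↔r.

usher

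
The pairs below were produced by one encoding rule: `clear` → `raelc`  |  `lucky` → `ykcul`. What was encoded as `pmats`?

stamp

The output letters match the input read backwards: clear reversed is raelc. It's just the letters in reverse order.
Reversing it on pmats: then reverse → stamp.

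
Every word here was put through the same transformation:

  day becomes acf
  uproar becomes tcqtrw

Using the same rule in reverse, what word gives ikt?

The output letters match the input read backwards, each shifted +2: day reversed is yad. The word is reversed, then every letter is shifted forward by 2.
Reversing it on ikt: shift back: i−2=g, k−2=i, t−2=r → gir; then reverse → rig.

rig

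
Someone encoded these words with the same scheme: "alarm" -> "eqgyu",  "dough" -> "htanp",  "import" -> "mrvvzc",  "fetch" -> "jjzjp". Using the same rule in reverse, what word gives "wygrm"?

Letter i (0-indexed) is shifted by i+4, so successive shifts are 4, 5, 6, ….
Undoing it on wygrm: w−4=s, y−5=t, g−6=a, r−7=k, m−8=e.

stake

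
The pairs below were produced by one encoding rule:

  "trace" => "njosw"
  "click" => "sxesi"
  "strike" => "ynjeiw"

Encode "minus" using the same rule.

t(19)→n(13) and r(17)→j(9) fit y≡15x+14 (mod 26); the inverse of 15 mod 26 is 7. Treating letters as 0–25, the rule is x ↦ 15x + 14 (mod 26).
On minus: m(12)→15·12+14≡12=m; i(8)→15·8+14≡4=e; n(13)→15·13+14≡1=b; u(20)→15·20+14≡2=c; s(18)→15·18+14≡24=y (all mod 26).

mebcy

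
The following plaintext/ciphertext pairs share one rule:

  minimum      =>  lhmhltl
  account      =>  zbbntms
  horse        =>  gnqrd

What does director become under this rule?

chqdbsnq

Compare letters: m→l is +25, i→h is +25, n→m is +25 — a constant shift. This is a Caesar cipher with shift 25.
For director: d+25=c, i+25=h, r+25=q, e+25=d, c+25=b, t+25=s, o+25=n, r+25=q.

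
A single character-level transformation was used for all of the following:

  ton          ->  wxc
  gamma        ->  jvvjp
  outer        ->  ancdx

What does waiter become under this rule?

ancrjf

The output letters match the input read backwards, each shifted +9: ton reversed is not. The word is reversed, then every letter is shifted forward by 9.
Applying it to waiter: reverse → retiaw; then shift: r+9=a, e+9=n, t+9=c, i+9=r, a+9=j, w+9=f.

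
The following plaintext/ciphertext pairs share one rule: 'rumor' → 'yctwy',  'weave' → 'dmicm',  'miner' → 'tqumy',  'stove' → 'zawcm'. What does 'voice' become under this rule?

cwqjm

The shift depends on letter class: consonant r→y is +7, but vowel u→c is +8. Two shifts are in play — +8 for a/e/i/o/u, +7 for every other letter.
On voice: v(cons)+7=c, o(vowel)+8=w, i(vowel)+8=q, c(cons)+7=j, e(vowel)+8=m.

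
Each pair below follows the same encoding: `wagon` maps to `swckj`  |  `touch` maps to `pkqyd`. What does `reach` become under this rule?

Compare letters: w→s is +22, a→w is +22, g→c is +22 — a constant shift. This is a Caesar cipher with shift 22.
Applying it to reach: r+22=n, e+22=a, a+22=w, c+22=y, h+22=d.

nawyd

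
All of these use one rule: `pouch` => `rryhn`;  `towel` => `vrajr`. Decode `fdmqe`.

daily

Letter i (0-indexed) is shifted by i+2, so successive shifts are 2, 3, 4, ….
Decoding fdmqe: f−2=d, d−3=a, m−4=i, q−5=l, e−6=y.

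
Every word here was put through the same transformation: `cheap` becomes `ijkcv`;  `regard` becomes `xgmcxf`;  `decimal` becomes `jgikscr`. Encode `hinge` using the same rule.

nktik

Shifts by position in cheap: pos 0: c→i (+6), pos 1: h→j (+2), pos 2: e→k (+6), pos 3: a→c (+2) — repeating every 2. A repeating key of period 2 is used — shifts +6, +2 over and over.
For hinge: h+6=n, i+2=k, n+6=t, g+2=i, e+6=k.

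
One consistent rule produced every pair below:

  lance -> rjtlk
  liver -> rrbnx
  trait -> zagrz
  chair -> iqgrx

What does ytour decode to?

skill

Shifts by position in lance: pos 0: l→r (+6), pos 1: a→j (+9), pos 2: n→t (+6), pos 3: c→l (+9) — repeating every 2. A repeating key of period 2 is used — shifts +6, +9 over and over.
Reversing it on ytour: y−6=s, t−9=k, o−6=i, u−9=l, r−6=l.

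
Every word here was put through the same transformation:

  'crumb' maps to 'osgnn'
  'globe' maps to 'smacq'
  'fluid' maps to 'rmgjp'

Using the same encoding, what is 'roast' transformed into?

Shifts by position in crumb: pos 0: c→o (+12), pos 1: r→s (+1), pos 2: u→g (+12), pos 3: m→n (+1) — repeating every 2. It's a Vigenère-style cipher with numeric key [12,1]: position i shifts by key[i mod 2].
On roast: r+12=d, o+1=p, a+12=m, s+1=t, t+12=f.

dpmtf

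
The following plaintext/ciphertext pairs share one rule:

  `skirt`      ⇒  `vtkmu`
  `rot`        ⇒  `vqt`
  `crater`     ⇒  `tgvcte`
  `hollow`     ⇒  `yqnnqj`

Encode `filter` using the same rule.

The output letters match the input read backwards, each shifted +2: skirt reversed is triks. Read the word backwards and shift each letter +2.
Applying it to filter: reverse → retlif; then shift: r+2=t, e+2=g, t+2=v, l+2=n, i+2=k, f+2=h.

tgvnkh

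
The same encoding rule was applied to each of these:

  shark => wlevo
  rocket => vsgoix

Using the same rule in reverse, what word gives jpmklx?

It's a constant shift of +4 (ROT4).
Undoing it on jpmklx: j−4=f, p−4=l, m−4=i, k−4=g, l−4=h, x−4=t.

flight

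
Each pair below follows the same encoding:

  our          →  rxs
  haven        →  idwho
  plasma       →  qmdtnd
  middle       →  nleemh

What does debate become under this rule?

ehcduh

The shift depends on letter class: consonant r→s is +1, but vowel o→r is +3. Vowels shift forward by 3 and consonants shift forward by 1.
On debate: d(cons)+1=e, e(vowel)+3=h, b(cons)+1=c, a(vowel)+3=d, t(cons)+1=u, e(vowel)+3=h.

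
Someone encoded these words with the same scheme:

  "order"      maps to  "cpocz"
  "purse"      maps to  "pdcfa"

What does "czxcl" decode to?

armor

The output letters match the input read backwards, each shifted +11: order reversed is redro. Two steps: reverse the string, then apply a Caesar shift of +11.
Undoing it on czxcl: shift back: c−11=r, z−11=o, x−11=m, c−11=r, l−11=a → romra; then reverse → armor.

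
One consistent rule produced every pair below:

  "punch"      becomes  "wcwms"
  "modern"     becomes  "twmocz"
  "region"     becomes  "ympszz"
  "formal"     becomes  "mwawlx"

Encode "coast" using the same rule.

jwjce

In punch: p→w is +7, u→c is +8, n→w is +9, c→m is +10 — the shift increases by 1 each position. Each letter shifts forward by (position + 7), i.e. 7, 8, 9, … — the shift grows by one for each successive letter.
For coast: c+7=j, o+8=w, a+9=j, s+10=c, t+11=e.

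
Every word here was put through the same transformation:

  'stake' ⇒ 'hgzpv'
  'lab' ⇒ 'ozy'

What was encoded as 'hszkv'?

shape

Each pair mirrors across the alphabet (s↔h, t↔g, a↔z): positions sum to 25. This is the alphabet-reversal cipher (Atbash): a becomes z, b becomes y, etc.
Reversing it on hszkv: h↔s, s↔h, z↔a, k↔p, v↔e.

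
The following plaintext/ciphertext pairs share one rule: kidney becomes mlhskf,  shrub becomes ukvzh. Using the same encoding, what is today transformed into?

In kidney: k→m is +2, i→l is +3, d→h is +4, n→s is +5 — the shift increases by 1 each position. Letter i (0-indexed) is shifted by i+2, so successive shifts are 2, 3, 4, ….
For today: t+2=v, o+3=r, d+4=h, a+5=f, y+6=e.

vrhfe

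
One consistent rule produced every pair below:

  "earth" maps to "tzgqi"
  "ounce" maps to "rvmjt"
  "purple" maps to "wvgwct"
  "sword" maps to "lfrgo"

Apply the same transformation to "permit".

wtghnq

e(4)→t(19) and a(0)→z(25) fit y≡5x+25 (mod 26); the inverse of 5 mod 26 is 21. This is an affine cipher: with a=0,…,z=25, each position x becomes (5x+25) mod 26.
Applying it to permit: p(15)→5·15+25≡22=w; e(4)→5·4+25≡19=t; r(17)→5·17+25≡6=g; m(12)→5·12+25≡7=h; i(8)→5·8+25≡13=n; t(19)→5·19+25≡16=q (all mod 26).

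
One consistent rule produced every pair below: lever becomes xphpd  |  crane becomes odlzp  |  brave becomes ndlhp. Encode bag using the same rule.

nls

The shift depends on letter class: consonant l→x is +12, but vowel e→p is +11. The rule splits by letter class: vowels +11, consonants +12.
For bag: b(cons)+12=n, a(vowel)+11=l, g(cons)+12=s.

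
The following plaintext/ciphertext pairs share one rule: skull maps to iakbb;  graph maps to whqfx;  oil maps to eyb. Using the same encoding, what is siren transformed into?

Compare letters: s→i is +16, k→a is +16, u→k is +16 — a constant shift. It's a constant shift of +16 (ROT16).
On siren: s+16=i, i+16=y, r+16=h, e+16=u, n+16=d.

iyhud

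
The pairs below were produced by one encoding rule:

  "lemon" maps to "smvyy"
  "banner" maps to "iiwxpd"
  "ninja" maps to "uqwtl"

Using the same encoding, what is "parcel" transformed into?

wiampx

In lemon: l→s is +7, e→m is +8, m→v is +9, o→y is +10 — the shift increases by 1 each position. Letter i (0-indexed) is shifted by i+7, so successive shifts are 7, 8, 9, ….
On parcel: p+7=w, a+8=i, r+9=a, c+10=m, e+11=p, l+12=x.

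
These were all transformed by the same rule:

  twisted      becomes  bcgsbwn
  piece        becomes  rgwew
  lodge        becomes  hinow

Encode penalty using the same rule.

rwzmhbu

t(19)→b(1) and w(22)→c(2) fit y≡9x+12 (mod 26); the inverse of 9 mod 26 is 3. This is an affine cipher: with a=0,…,z=25, each position x becomes (9x+12) mod 26.
For penalty: p(15)→9·15+12≡17=r; e(4)→9·4+12≡22=w; n(13)→9·13+12≡25=z; a(0)→9·0+12≡12=m; l(11)→9·11+12≡7=h; t(19)→9·19+12≡1=b; y(24)→9·24+12≡20=u (all mod 26).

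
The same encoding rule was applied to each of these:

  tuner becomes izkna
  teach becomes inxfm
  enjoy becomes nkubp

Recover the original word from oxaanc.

t(19)→i(8) and u(20)→z(25) fit y≡17x+23 (mod 26); the inverse of 17 mod 26 is 23. This is an affine cipher: with a=0,…,z=25, each position x becomes (17x+23) mod 26.
Undoing it on oxaanc: o(14)→23·(14−23)≡1=b; x(23)→23·(23−23)≡0=a; a(0)→23·(0−23)≡17=r; a(0)→23·(0−23)≡17=r; n(13)→23·(13−23)≡4=e; c(2)→23·(2−23)≡11=l (all mod 26).

barrel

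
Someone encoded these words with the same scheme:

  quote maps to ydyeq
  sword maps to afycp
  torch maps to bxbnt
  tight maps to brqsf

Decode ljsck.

dairy

In quote: q→y is +8, u→d is +9, o→y is +10, t→e is +11 — the shift increases by 1 each position. The shift increases by 1 at each position, starting from +8: 8, 9, 10, ….
Undoing it on ljsck: l−8=d, j−9=a, s−10=i, c−11=r, k−12=y.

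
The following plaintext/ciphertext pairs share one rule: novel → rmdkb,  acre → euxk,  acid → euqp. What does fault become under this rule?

n(13)→r(17) and o(14)→m(12) fit y≡21x+4 (mod 26); the inverse of 21 mod 26 is 5. Treating letters as 0–25, the rule is x ↦ 21x + 4 (mod 26).
For fault: f(5)→21·5+4≡5=f; a(0)→21·0+4≡4=e; u(20)→21·20+4≡8=i; l(11)→21·11+4≡1=b; t(19)→21·19+4≡13=n (all mod 26).

feibn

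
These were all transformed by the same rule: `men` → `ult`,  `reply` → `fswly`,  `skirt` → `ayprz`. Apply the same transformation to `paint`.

auphw

The output letters match the input read backwards, each shifted +7: men reversed is nem. Two steps: reverse the string, then apply a Caesar shift of +7.
On paint: reverse → tniap; then shift: t+7=a, n+7=u, i+7=p, a+7=h, p+7=w.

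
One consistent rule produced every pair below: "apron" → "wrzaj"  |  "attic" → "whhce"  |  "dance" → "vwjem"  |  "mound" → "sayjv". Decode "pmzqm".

verse

a(0)→w(22) and p(15)→r(17) fit y≡17x+22 (mod 26); the inverse of 17 mod 26 is 23. This is an affine cipher: with a=0,…,z=25, each position x becomes (17x+22) mod 26.
Undoing it on pmzqm: p(15)→23·(15−22)≡21=v; m(12)→23·(12−22)≡4=e; z(25)→23·(25−22)≡17=r; q(16)→23·(16−22)≡18=s; m(12)→23·(12−22)≡4=e (all mod 26).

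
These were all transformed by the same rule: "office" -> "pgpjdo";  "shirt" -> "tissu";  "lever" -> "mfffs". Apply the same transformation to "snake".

toklf

It's a Vigenère-style cipher with numeric key [1,1,10]: position i shifts by key[i mod 3].
On snake: s+1=t, n+1=o, a+10=k, k+1=l, e+1=f.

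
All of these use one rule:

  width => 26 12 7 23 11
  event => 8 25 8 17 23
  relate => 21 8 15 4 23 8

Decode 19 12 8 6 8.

w is letter #23 and maps to 26: an offset of 3. Letters become their 1-based position plus 3 (so a→4, b→5, …).
Reversing it on 19 12 8 6 8: 19→(19−3)÷1=16=p, 12→(12−3)÷1=9=i, 8→(8−3)÷1=5=e, 6→(6−3)÷1=3=c, 8→(8−3)÷1=5=e.

piece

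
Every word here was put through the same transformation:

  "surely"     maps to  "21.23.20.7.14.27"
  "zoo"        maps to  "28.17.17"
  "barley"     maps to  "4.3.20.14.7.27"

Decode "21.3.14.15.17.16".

salmon

Each letter is replaced by its alphabet position (a=1..z=26) + 2.
Decoding 21.3.14.15.17.16: 21→(21−2)÷1=19=s, 3→(3−2)÷1=1=a, 14→(14−2)÷1=12=l, 15→(15−2)÷1=13=m, 17→(17−2)÷1=15=o, 16→(16−2)÷1=14=n.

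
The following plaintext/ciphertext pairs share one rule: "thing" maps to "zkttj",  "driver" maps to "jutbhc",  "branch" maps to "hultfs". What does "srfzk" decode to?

mouth

Shifts by position in thing: pos 0: t→z (+6), pos 1: h→k (+3), pos 2: i→t (+11), pos 3: n→t (+6), pos 4: g→j (+3) — repeating every 3. The shifts repeat in a cycle of length 3: positions 0,1,… shift by +6, +3, +11, then the pattern repeats.
Reversing it on srfzk: s−6=m, r−3=o, f−11=u, z−6=t, k−3=h.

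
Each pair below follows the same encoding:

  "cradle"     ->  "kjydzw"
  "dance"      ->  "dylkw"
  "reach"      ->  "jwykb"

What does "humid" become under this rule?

bosud

c(2)→k(10) and r(17)→j(9) fit y≡19x+24 (mod 26); the inverse of 19 mod 26 is 11. Each letter's alphabet position (a=0..z=25) is mapped through 19·x+24 mod 26 — an affine cipher.
For humid: h(7)→19·7+24≡1=b; u(20)→19·20+24≡14=o; m(12)→19·12+24≡18=s; i(8)→19·8+24≡20=u; d(3)→19·3+24≡3=d (all mod 26).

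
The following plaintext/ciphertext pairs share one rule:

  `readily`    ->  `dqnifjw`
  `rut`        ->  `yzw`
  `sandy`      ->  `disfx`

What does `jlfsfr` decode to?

The output letters match the input read backwards, each shifted +5: readily reversed is ylidaer. Two steps: reverse the string, then apply a Caesar shift of +5.
Decoding jlfsfr: shift back: j−5=e, l−5=g, f−5=a, s−5=n, f−5=a, r−5=m → eganam; then reverse → manage.

manage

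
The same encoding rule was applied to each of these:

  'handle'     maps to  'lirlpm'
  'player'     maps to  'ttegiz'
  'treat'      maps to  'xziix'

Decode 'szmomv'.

origin

The shifts repeat in a cycle of length 2: positions 0,1,… shift by +4, +8, then the pattern repeats.
Decoding szmomv: s−4=o, z−8=r, m−4=i, o−8=g, m−4=i, v−8=n.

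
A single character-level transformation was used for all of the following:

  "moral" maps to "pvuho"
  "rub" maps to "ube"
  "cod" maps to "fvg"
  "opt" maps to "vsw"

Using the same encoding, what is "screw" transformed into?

vfulz

Vowels shift forward by 7 and consonants shift forward by 3.
Applying it to screw: s(cons)+3=v, c(cons)+3=f, r(cons)+3=u, e(vowel)+7=l, w(cons)+3=z.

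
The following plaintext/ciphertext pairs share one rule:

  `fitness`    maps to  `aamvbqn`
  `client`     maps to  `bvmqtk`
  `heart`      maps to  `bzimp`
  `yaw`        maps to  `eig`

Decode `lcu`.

mud

The output letters match the input read backwards, each shifted +8: fitness reversed is ssentif. Read the word backwards and shift each letter +8.
Decoding lcu: shift back: l−8=d, c−8=u, u−8=m → dum; then reverse → mud.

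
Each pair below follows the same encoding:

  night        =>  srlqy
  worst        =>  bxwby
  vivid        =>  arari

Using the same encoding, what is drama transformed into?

Shifts by position in night: pos 0: n→s (+5), pos 1: i→r (+9), pos 2: g→l (+5), pos 3: h→q (+9) — repeating every 2. A repeating key of period 2 is used — shifts +5, +9 over and over.
On drama: d+5=i, r+9=a, a+5=f, m+9=v, a+5=f.

iafvf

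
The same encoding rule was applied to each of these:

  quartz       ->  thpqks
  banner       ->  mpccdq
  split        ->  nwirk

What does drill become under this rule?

gqrii

q(16)→t(19) and u(20)→h(7) fit y≡23x+15 (mod 26); the inverse of 23 mod 26 is 17. Treating letters as 0–25, the rule is x ↦ 23x + 15 (mod 26).
On drill: d(3)→23·3+15≡6=g; r(17)→23·17+15≡16=q; i(8)→23·8+15≡17=r; l(11)→23·11+15≡8=i; l(11)→23·11+15≡8=i (all mod 26).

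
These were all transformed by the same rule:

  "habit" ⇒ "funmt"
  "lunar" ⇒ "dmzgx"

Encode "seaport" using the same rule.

The output letters match the input read backwards, each shifted +12: habit reversed is tibah. Two steps: reverse the string, then apply a Caesar shift of +12.
Applying it to seaport: reverse → tropaes; then shift: t+12=f, r+12=d, o+12=a, p+12=b, a+12=m, e+12=q, s+12=e.

fdabmqe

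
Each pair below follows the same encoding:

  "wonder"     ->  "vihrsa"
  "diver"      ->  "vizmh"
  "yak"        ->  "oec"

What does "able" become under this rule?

ipfe

The output letters match the input read backwards, each shifted +4: wonder reversed is rednow. Two steps: reverse the string, then apply a Caesar shift of +4.
For able: reverse → elba; then shift: e+4=i, l+4=p, b+4=f, a+4=e.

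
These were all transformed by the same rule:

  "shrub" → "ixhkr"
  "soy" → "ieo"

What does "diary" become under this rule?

Compare letters: s→i is +16, h→x is +16, r→h is +16 — a constant shift. Every letter moves 16 places later in the alphabet, wrapping around z→a.
Applying it to diary: d+16=t, i+16=y, a+16=q, r+16=h, y+16=o.

tyqho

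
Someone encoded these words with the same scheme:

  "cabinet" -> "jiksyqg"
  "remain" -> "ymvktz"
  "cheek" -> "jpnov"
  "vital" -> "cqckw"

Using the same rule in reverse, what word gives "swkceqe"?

lobster

In cabinet: c→j is +7, a→i is +8, b→k is +9, i→s is +10 — the shift increases by 1 each position. The shift increases by 1 at each position, starting from +7: 7, 8, 9, ….
Reversing it on swkceqe: s−7=l, w−8=o, k−9=b, c−10=s, e−11=t, q−12=e, e−13=r.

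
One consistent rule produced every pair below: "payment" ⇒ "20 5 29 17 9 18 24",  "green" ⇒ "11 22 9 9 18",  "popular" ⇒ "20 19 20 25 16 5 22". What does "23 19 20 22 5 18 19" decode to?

p is letter #16 and maps to 20: an offset of 4. Letters become their 1-based position plus 4 (so a→5, b→6, …).
Undoing it on 23 19 20 22 5 18 19: 23→(23−4)÷1=19=s, 19→(19−4)÷1=15=o, 20→(20−4)÷1=16=p, 22→(22−4)÷1=18=r, 5→(5−4)÷1=1=a, 18→(18−4)÷1=14=n, 19→(19−4)÷1=15=o.

soprano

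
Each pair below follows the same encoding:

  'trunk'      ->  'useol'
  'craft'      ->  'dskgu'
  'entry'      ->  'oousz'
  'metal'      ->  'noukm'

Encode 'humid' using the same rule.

The shift depends on letter class: consonant t→u is +1, but vowel u→e is +10. The rule splits by letter class: vowels +10, consonants +1.
On humid: h(cons)+1=i, u(vowel)+10=e, m(cons)+1=n, i(vowel)+10=s, d(cons)+1=e.

iense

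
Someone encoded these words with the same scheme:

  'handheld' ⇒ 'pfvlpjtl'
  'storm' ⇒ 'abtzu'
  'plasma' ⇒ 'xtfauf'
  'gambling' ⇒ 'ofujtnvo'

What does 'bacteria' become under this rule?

jfkbjznf

The shift depends on letter class: consonant h→p is +8, but vowel a→f is +5. Two shifts are in play — +5 for a/e/i/o/u, +8 for every other letter.
On bacteria: b(cons)+8=j, a(vowel)+5=f, c(cons)+8=k, t(cons)+8=b, e(vowel)+5=j, r(cons)+8=z, i(vowel)+5=n, a(vowel)+5=f.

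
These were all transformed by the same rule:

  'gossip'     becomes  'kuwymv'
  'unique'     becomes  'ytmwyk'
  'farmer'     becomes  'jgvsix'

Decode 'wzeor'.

stain

Shifts by position in gossip: pos 0: g→k (+4), pos 1: o→u (+6), pos 2: s→w (+4), pos 3: s→y (+6) — repeating every 2. It's a Vigenère-style cipher with numeric key [4,6]: position i shifts by key[i mod 2].
Decoding wzeor: w−4=s, z−6=t, e−4=a, o−6=i, r−4=n.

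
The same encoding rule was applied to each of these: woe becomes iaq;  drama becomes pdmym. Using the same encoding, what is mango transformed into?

Compare letters: w→i is +12, o→a is +12, e→q is +12 — a constant shift. It's a constant shift of +12 (ROT12).
Applying it to mango: m+12=y, a+12=m, n+12=z, g+12=s, o+12=a.

ymzsa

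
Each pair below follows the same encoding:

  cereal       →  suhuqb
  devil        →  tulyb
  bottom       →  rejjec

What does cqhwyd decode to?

margin

Every letter moves 16 places later in the alphabet, wrapping around z→a.
Decoding cqhwyd: c−16=m, q−16=a, h−16=r, w−16=g, y−16=i, d−16=n.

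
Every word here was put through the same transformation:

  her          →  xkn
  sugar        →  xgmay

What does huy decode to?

The word is reversed, then every letter is shifted forward by 6.
Undoing it on huy: shift back: h−6=b, u−6=o, y−6=s → bos; then reverse → sob.

sob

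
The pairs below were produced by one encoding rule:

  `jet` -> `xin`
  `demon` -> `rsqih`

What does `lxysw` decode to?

The output letters match the input read backwards, each shifted +4: jet reversed is tej. Read the word backwards and shift each letter +4.
Reversing it on lxysw: shift back: l−4=h, x−4=t, y−4=u, s−4=o, w−4=s → htuos; then reverse → south.

south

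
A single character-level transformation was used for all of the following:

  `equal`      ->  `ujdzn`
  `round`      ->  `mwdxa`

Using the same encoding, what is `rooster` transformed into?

Two steps: reverse the string, then apply a Caesar shift of +9.
For rooster: reverse → retsoor; then shift: r+9=a, e+9=n, t+9=c, s+9=b, o+9=x, o+9=x, r+9=a.

ancbxxa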